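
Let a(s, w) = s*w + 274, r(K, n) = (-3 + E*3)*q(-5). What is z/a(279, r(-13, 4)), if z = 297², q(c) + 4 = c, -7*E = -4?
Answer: 617463/24517 ≈ 25.185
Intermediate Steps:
E = 4/7 (E = -⅐*(-4) = 4/7 ≈ 0.57143)
q(c) = -4 + c
r(K, n) = 81/7 (r(K, n) = (-3 + (4/7)*3)*(-4 - 5) = (-3 + 12/7)*(-9) = -9/7*(-9) = 81/7)
z = 88209
a(s, w) = 274 + s*w
z/a(279, r(-13, 4)) = 88209/(274 + 279*(81/7)) = 88209/(274 + 22599/7) = 88209/(24517/7) = 88209*(7/24517) = 617463/24517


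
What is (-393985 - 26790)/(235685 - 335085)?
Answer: 16831/3976 ≈ 4.2331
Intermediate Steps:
(-393985 - 26790)/(235685 - 335085) = -420775/(-99400) = -420775*(-1/99400) = 16831/3976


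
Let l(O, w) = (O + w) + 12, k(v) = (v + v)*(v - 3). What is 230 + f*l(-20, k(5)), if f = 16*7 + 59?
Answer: 2282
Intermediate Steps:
k(v) = 2*v*(-3 + v) (k(v) = (2*v)*(-3 + v) = 2*v*(-3 + v))
l(O, w) = 12 + O + w
f = 171 (f = 112 + 59 = 171)
230 + f*l(-20, k(5)) = 230 + 171*(12 - 20 + 2*5*(-3 + 5)) = 230 + 171*(12 - 20 + 2*5*2) = 230 + 171*(12 - 20 + 20) = 230 + 171*12 = 230 + 2052 = 2282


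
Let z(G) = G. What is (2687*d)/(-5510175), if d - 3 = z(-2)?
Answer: -2687/5510175 ≈ -0.00048764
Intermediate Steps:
d = 1 (d = 3 - 2 = 1)
(2687*d)/(-5510175) = (2687*1)/(-5510175) = 2687*(-1/5510175) = -2687/5510175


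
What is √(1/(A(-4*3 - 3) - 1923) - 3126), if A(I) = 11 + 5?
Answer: I*√11368166681/1907 ≈ 55.911*I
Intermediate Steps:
A(I) = 16
√(1/(A(-4*3 - 3) - 1923) - 3126) = √(1/(16 - 1923) - 3126) = √(1/(-1907) - 3126) = √(-1/1907 - 3126) = √(-5961283/1907) = I*√11368166681/1907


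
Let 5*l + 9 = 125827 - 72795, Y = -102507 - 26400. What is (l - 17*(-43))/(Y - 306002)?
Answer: -56678/2174545 ≈ -0.026064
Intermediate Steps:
Y = -128907
l = 53023/5 (l = -9/5 + (125827 - 72795)/5 = -9/5 + (⅕)*53032 = -9/5 + 53032/5 = 53023/5 ≈ 10605.)
(l - 17*(-43))/(Y - 306002) = (53023/5 - 17*(-43))/(-128907 - 306002) = (53023/5 + 731)/(-434909) = (56678/5)*(-1/434909) = -56678/2174545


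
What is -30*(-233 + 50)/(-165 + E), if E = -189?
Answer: -915/59 ≈ -15.508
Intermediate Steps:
-30*(-233 + 50)/(-165 + E) = -30*(-233 + 50)/(-165 - 189) = -(-5490)/(-354) = -(-5490)*(-1)/354 = -30*61/118 = -915/59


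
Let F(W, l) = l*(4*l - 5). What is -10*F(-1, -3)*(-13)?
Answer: 6630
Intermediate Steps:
F(W, l) = l*(-5 + 4*l)
-10*F(-1, -3)*(-13) = -(-30)*(-5 + 4*(-3))*(-13) = -(-30)*(-5 - 12)*(-13) = -(-30)*(-17)*(-13) = -10*51*(-13) = -510*(-13) = 6630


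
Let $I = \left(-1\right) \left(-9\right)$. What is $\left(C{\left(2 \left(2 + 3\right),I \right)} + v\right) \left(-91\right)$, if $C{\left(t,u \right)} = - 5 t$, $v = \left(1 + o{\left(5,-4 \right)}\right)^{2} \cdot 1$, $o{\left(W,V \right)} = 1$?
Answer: $4186$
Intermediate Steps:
$v = 4$ ($v = \left(1 + 1\right)^{2} \cdot 1 = 2^{2} \cdot 1 = 4 \cdot 1 = 4$)
$I = 9$
$\left(C{\left(2 \left(2 + 3\right),I \right)} + v\right) \left(-91\right) = \left(- 5 \cdot 2 \left(2 + 3\right) + 4\right) \left(-91\right) = \left(- 5 \cdot 2 \cdot 5 + 4\right) \left(-91\right) = \left(\left(-5\right) 10 + 4\right) \left(-91\right) = \left(-50 + 4\right) \left(-91\right) = \left(-46\right) \left(-91\right) = 4186$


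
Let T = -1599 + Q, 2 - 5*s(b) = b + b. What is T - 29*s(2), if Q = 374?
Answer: -6067/5 ≈ -1213.4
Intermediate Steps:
s(b) = ⅖ - 2*b/5 (s(b) = ⅖ - (b + b)/5 = ⅖ - 2*b/5)
T = -1225 (T = -1599 + 374 = -1225)
T - 29*s(2) = -1225 - 29*(⅖ - ⅖*2) = -1225 - 29*(⅖ - ⅘) = -1225 - 29*(-2)/5 = -1225 - 1*(-58/5) = -1225 + 58/5 = -6067/5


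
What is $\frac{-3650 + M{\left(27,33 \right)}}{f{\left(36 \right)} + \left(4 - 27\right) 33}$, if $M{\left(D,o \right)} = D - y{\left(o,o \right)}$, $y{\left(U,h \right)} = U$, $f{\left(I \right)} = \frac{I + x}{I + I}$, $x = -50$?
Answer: $\frac{131616}{27331} \approx 4.8156$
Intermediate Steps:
$f{\left(I \right)} = \frac{-50 + I}{2 I}$ ($f{\left(I \right)} = \frac{I - 50}{I + I} = \frac{-50 + I}{2 I}$)
$M{\left(D,o \right)} = D - o$
$\frac{-3650 + M{\left(27,33 \right)}}{f{\left(36 \right)} + \left(4 - 27\right) 33} = \frac{-3650 + \left(27 - 33\right)}{\frac{-50 + 36}{2 \cdot 36} + \left(4 - 27\right) 33} = \frac{-3650 + \left(27 - 33\right)}{\frac{1}{2} \cdot \frac{1}{36} \left(-14\right) - 759} = \frac{-3650 - 6}{- \frac{7}{36} - 759} = - \frac{3656}{- \frac{27331}{36}} = \left(-3656\right) \left(- \frac{36}{27331}\right) = \frac{131616}{27331}$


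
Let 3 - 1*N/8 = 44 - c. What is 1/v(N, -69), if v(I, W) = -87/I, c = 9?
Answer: 256/87 ≈ 2.9425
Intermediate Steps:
N = -256 (N = 24 - 8*(44 - 1*9) = 24 - 8*(44 - 9) = 24 - 8*35 = 24 - 280 = -256)
1/v(N, -69) = 1/(-87/(-256)) = 1/(-87*(-1/256)) = 1/(87/256) = 256/87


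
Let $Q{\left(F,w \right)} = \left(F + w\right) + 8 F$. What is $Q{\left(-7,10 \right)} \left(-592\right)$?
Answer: $31376$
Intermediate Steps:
$Q{\left(F,w \right)} = w + 9 F$
$Q{\left(-7,10 \right)} \left(-592\right) = \left(10 + 9 \left(-7\right)\right) \left(-592\right) = \left(10 - 63\right) \left(-592\right) = \left(-53\right) \left(-592\right) = 31376$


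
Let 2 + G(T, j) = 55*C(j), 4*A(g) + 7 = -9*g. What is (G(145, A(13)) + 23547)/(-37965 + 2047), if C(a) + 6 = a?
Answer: -10755/17959 ≈ -0.59886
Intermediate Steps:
C(a) = -6 + a
A(g) = -7/4 - 9*g/4 (A(g) = -7/4 + (-9*g)/4 = -7/4 - 9*g/4)
G(T, j) = -332 + 55*j (G(T, j) = -2 + 55*(-6 + j) = -2 + (-330 + 55*j) = -332 + 55*j)
(G(145, A(13)) + 23547)/(-37965 + 2047) = ((-332 + 55*(-7/4 - 9/4*13)) + 23547)/(-37965 + 2047) = ((-332 + 55*(-7/4 - 117/4)) + 23547)/(-35918) = ((-332 + 55*(-31)) + 23547)*(-1/35918) = ((-332 - 1705) + 23547)*(-1/35918) = (-2037 + 23547)*(-1/35918) = 21510*(-1/35918) = -10755/17959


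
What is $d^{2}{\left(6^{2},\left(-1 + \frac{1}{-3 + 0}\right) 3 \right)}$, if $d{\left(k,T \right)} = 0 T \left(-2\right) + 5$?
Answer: $25$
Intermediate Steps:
$d{\left(k,T \right)} = 5$ ($d{\left(k,T \right)} = 0 \left(- 2 T\right) + 5 = 0 + 5 = 5$)
$d^{2}{\left(6^{2},\left(-1 + \frac{1}{-3 + 0}\right) 3 \right)} = 5^{2} = 25$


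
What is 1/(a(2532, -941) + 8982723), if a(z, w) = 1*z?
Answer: 1/8985255 ≈ 1.1129e-7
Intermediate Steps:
a(z, w) = z
1/(a(2532, -941) + 8982723) = 1/(2532 + 8982723) = 1/8985255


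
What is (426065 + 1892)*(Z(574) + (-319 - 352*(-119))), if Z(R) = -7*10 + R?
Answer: 18005434861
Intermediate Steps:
Z(R) = -70 + R
(426065 + 1892)*(Z(574) + (-319 - 352*(-119))) = (426065 + 1892)*((-70 + 574) + (-319 - 352*(-119))) = 427957*(504 + (-319 + 41888)) = 427957*(504 + 41569) = 427957*42073 = 18005434861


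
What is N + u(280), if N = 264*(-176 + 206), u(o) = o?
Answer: 8200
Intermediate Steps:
N = 7920 (N = 264*30 = 7920)
N + u(280) = 7920 + 280 = 8200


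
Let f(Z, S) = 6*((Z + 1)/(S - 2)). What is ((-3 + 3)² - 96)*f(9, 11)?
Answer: -640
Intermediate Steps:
f(Z, S) = 6*(1 + Z)/(-2 + S) (f(Z, S) = 6*((1 + Z)/(-2 + S)) = 6*(1 + Z)/(-2 + S))
((-3 + 3)² - 96)*f(9, 11) = ((-3 + 3)² - 96)*(6*(1 + 9)/(-2 + 11)) = (0² - 96)*(6*10/9) = (0 - 96)*(6*(⅑)*10) = -96*20/3 = -640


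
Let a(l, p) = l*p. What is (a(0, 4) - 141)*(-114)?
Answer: 16074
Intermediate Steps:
(a(0, 4) - 141)*(-114) = (0*4 - 141)*(-114) = (0 - 141)*(-114) = -141*(-114) = 16074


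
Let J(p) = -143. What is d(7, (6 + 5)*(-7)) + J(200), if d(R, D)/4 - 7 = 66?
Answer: 149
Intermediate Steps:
d(R, D) = 292 (d(R, D) = 28 + 4*66 = 28 + 264 = 292)
d(7, (6 + 5)*(-7)) + J(200) = 292 - 143 = 149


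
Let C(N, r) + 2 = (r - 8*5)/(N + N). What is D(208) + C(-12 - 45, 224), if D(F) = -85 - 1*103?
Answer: -10922/57 ≈ -191.61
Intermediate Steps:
C(N, r) = -2 + (-40 + r)/(2*N) (C(N, r) = -2 + (r - 8*5)/(N + N) = -2 + (r - 40)/((2*N)) = -2 + (-40 + r)*(1/(2*N)) = -2 + (-40 + r)/(2*N))
D(F) = -188 (D(F) = -85 - 103 = -188)
D(208) + C(-12 - 45, 224) = -188 + (-40 + 224 - 4*(-12 - 45))/(2*(-12 - 45)) = -188 + (½)*(-40 + 224 - 4*(-57))/(-57) = -188 + (½)*(-1/57)*(-40 + 224 + 228) = -188 + (½)*(-1/57)*412 = -188 - 206/57 = -10922/57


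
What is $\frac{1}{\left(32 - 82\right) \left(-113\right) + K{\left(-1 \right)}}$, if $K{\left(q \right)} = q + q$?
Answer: $\frac{1}{5648} \approx 0.00017705$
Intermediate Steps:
$K{\left(q \right)} = 2 q$
$\frac{1}{\left(32 - 82\right) \left(-113\right) + K{\left(-1 \right)}} = \frac{1}{\left(32 - 82\right) \left(-113\right) + 2 \left(-1\right)} = \frac{1}{\left(-50\right) \left(-113\right) - 2} = \frac{1}{5650 - 2} = \frac{1}{5648}$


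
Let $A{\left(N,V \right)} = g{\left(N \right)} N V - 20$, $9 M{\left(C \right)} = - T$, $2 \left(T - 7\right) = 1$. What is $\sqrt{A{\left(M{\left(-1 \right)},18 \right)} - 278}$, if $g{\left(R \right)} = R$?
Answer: $\frac{i \sqrt{1142}}{2} \approx 16.897 i$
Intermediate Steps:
$T = \frac{15}{2}$ ($T = 7 + \frac{1}{2} \cdot 1 = 7 + \frac{1}{2} = \frac{15}{2} \approx 7.5$)
$M{\left(C \right)} = - \frac{5}{6}$ ($M{\left(C \right)} = \frac{\left(-1\right) \frac{15}{2}}{9} = \frac{1}{9} \left(- \frac{15}{2}\right) = - \frac{5}{6}$)
$A{\left(N,V \right)} = -20 + V N^{2}$ ($A{\left(N,V \right)} = N N V - 20 = N^{2} V - 20 = V N^{2} - 20 = -20 + V N^{2}$)
$\sqrt{A{\left(M{\left(-1 \right)},18 \right)} - 278} = \sqrt{\left(-20 + 18 \left(- \frac{5}{6}\right)^{2}\right) - 278} = \sqrt{\left(-20 + 18 \cdot \frac{25}{36}\right) - 278} = \sqrt{\left(-20 + \frac{25}{2}\right) - 278} = \sqrt{- \frac{15}{2} - 278} = \sqrt{- \frac{571}{2}} = \frac{i \sqrt{1142}}{2}$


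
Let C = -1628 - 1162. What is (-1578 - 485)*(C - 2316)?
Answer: 10533678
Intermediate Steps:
C = -2790
(-1578 - 485)*(C - 2316) = (-1578 - 485)*(-2790 - 2316) = -2063*(-5106) = 10533678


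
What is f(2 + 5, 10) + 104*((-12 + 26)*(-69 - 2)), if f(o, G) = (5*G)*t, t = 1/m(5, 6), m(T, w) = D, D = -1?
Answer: -103426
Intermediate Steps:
m(T, w) = -1
t = -1 (t = 1/(-1) = -1)
f(o, G) = -5*G (f(o, G) = (5*G)*(-1) = -5*G)
f(2 + 5, 10) + 104*((-12 + 26)*(-69 - 2)) = -5*10 + 104*((-12 + 26)*(-69 - 2)) = -50 + 104*(14*(-71)) = -50 + 104*(-994) = -50 - 103376 = -103426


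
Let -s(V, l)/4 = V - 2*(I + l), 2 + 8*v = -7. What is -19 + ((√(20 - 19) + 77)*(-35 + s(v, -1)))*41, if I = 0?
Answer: -123142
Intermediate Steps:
v = -9/8 (v = -¼ + (⅛)*(-7) = -¼ - 7/8 = -9/8 ≈ -1.1250)
s(V, l) = -4*V + 8*l (s(V, l) = -4*(V - 2*(0 + l)) = -4*(V - 2*l) = -4*V + 8*l)
-19 + ((√(20 - 19) + 77)*(-35 + s(v, -1)))*41 = -19 + ((√(20 - 19) + 77)*(-35 + (-4*(-9/8) + 8*(-1))))*41 = -19 + ((√1 + 77)*(-35 + (9/2 - 8)))*41 = -19 + ((1 + 77)*(-35 - 7/2))*41 = -19 + (78*(-77/2))*41 = -19 - 3003*41 = -19 - 123123 = -123142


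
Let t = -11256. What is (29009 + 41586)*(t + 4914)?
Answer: -447713490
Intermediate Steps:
(29009 + 41586)*(t + 4914) = (29009 + 41586)*(-11256 + 4914) = 70595*(-6342) = -447713490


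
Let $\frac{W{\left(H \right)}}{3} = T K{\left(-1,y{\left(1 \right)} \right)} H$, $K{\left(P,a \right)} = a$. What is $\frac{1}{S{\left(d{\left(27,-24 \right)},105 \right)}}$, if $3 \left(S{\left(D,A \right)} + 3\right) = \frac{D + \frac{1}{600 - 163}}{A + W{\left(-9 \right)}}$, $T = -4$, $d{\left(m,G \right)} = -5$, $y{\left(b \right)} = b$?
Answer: $- \frac{93081}{279971} \approx -0.33247$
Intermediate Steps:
$W{\left(H \right)} = - 12 H$ ($W{\left(H \right)} = 3 \left(-4\right) 1 H = 3 \left(- 4 H\right) = - 12 H$)
$S{\left(D,A \right)} = -3 + \frac{\frac{1}{437} + D}{3 \left(108 + A\right)}$ ($S{\left(D,A \right)} = -3 + \frac{\left(D + \frac{1}{600 - 163}\right) \frac{1}{A - -108}}{3} = -3 + \frac{\left(D + \frac{1}{437}\right) \frac{1}{A + 108}}{3} = -3 + \frac{\left(D + \frac{1}{437}\right) \frac{1}{108 + A}}{3} = -3 + \frac{\left(\frac{1}{437} + D\right) \frac{1}{108 + A}}{3} = -3 + \frac{\frac{1}{108 + A} \left(\frac{1}{437} + D\right)}{3} = -3 + \frac{\frac{1}{437} + D}{3 \left(108 + A\right)}$)
$\frac{1}{S{\left(d{\left(27,-24 \right)},105 \right)}} = \frac{1}{\frac{1}{1311} \frac{1}{108 + 105} \left(-424763 - 412965 + 437 \left(-5\right)\right)} = \frac{1}{\frac{1}{1311} \cdot \frac{1}{213} \left(-424763 - 412965 - 2185\right)} = \frac{1}{\frac{1}{1311} \cdot \frac{1}{213} \left(-839913\right)} = \frac{1}{- \frac{279971}{93081}} = - \frac{93081}{279971}$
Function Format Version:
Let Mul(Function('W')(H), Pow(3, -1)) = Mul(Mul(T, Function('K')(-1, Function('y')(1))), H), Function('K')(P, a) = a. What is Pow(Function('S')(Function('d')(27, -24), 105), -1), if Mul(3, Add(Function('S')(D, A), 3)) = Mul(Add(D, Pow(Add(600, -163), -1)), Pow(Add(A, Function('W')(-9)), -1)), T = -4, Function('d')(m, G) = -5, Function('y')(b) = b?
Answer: Rational(-93081, 279971) ≈ -0.33247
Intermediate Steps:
Function('W')(H) = Mul(-12, H) (Function('W')(H) = Mul(3, Mul(Mul(-4, 1), H)) = Mul(3, Mul(-4, H)) = Mul(-12, H))
Function('S')(D, A) = Add(-3, Mul(Rational(1, 3), Pow(Add(108, A), -1), Add(Rational(1, 437), D))) (Function('S')(D, A) = Add(-3, Mul(Rational(1, 3), Mul(Add(D, Pow(Add(600, -163), -1)), Pow(Add(A, Mul(-12, -9)), -1)))) = Add(-3, Mul(Rational(1, 3), Mul(Add(D, Pow(437, -1)), Pow(Add(A, 108), -1)))) = Add(-3, Mul(Rational(1, 3), Mul(Add(D, Rational(1, 437)), Pow(Add(108, A), -1)))) = Add(-3, Mul(Rational(1, 3), Mul(Add(Rational(1, 437), D), Pow(Add(108, A), -1)))) = Add(-3, Mul(Rational(1, 3), Mul(Pow(Add(108, A), -1), Add(Rational(1, 437), D)))) = Add(-3, Mul(Rational(1, 3), Pow(Add(108, A), -1), Add(Rational(1, 437), D))))
Pow(Function('S')(Function('d')(27, -24), 105), -1) = Pow(Mul(Rational(1, 1311), Pow(Add(108, 105), -1), Add(-424763, Mul(-3933, 105), Mul(437, -5))), -1) = Pow(Mul(Rational(1, 1311), Pow(213, -1), Add(-424763, -412965, -2185)), -1) = Pow(Mul(Rational(1, 1311), Rational(1, 213), -839913), -1) = Pow(Rational(-279971, 93081), -1) = Rational(-93081, 279971)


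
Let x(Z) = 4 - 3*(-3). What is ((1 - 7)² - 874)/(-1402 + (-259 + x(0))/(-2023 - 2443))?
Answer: 1871254/3130543 ≈ 0.59774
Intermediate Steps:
x(Z) = 13 (x(Z) = 4 + 9 = 13)
((1 - 7)² - 874)/(-1402 + (-259 + x(0))/(-2023 - 2443)) = ((1 - 7)² - 874)/(-1402 + (-259 + 13)/(-2023 - 2443)) = ((-6)² - 874)/(-1402 - 246/(-4466)) = (36 - 874)/(-1402 - 246*(-1/4466)) = -838/(-1402 + 123/2233) = -838/(-3130543/2233) = -838*(-2233/3130543) = 1871254/3130543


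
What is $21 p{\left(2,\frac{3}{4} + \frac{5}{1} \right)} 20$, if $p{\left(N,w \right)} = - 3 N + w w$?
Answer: $\frac{45465}{4} \approx 11366.0$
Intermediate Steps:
$p{\left(N,w \right)} = w^{2} - 3 N$ ($p{\left(N,w \right)} = - 3 N + w^{2} = w^{2} - 3 N$)
$21 p{\left(2,\frac{3}{4} + \frac{5}{1} \right)} 20 = 21 \left(\left(\frac{3}{4} + \frac{5}{1}\right)^{2} - 6\right) 20 = 21 \left(\left(3 \cdot \frac{1}{4} + 5 \cdot 1\right)^{2} - 6\right) 20 = 21 \left(\left(\frac{3}{4} + 5\right)^{2} - 6\right) 20 = 21 \left(\left(\frac{23}{4}\right)^{2} - 6\right) 20 = 21 \left(\frac{529}{16} - 6\right) 20 = 21 \cdot \frac{433}{16} \cdot 20 = \frac{9093}{16} \cdot 20 = \frac{45465}{4}$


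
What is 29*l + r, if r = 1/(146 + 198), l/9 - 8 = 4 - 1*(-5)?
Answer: 1526329/344 ≈ 4437.0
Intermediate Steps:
l = 153 (l = 72 + 9*(4 - 1*(-5)) = 72 + 9*(4 + 5) = 72 + 9*9 = 72 + 81 = 153)
r = 1/344 ≈ 0.0029070
29*l + r = 29*153 + 1/344 = 4437 + 1/344 = 1526329/344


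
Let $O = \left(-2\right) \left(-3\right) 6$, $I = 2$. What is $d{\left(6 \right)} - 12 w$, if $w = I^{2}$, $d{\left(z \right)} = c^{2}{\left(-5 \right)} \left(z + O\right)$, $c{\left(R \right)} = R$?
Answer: $1002$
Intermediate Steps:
$O = 36$ ($O = 6 \cdot 6 = 36$)
$d{\left(z \right)} = 900 + 25 z$ ($d{\left(z \right)} = \left(-5\right)^{2} \left(z + 36\right) = 25 \left(36 + z\right) = 900 + 25 z$)
$w = 4$ ($w = 2^{2} = 4$)
$d{\left(6 \right)} - 12 w = \left(900 + 25 \cdot 6\right) - 48 = \left(900 + 150\right) - 48 = 1050 - 48 = 1002$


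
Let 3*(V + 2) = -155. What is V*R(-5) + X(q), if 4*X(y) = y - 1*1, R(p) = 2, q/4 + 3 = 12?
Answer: -1183/12 ≈ -98.583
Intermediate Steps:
q = 36 (q = -12 + 4*12 = -12 + 48 = 36)
V = -161/3 (V = -2 + (1/3)*(-155) = -2 - 155/3 = -161/3 ≈ -53.667)
X(y) = -1/4 + y/4 (X(y) = (y - 1*1)/4 = (y - 1)/4 = (-1 + y)/4 = -1/4 + y/4)
V*R(-5) + X(q) = -161/3*2 + (-1/4 + (1/4)*36) = -322/3 + (-1/4 + 9) = -322/3 + 35/4 = -1183/12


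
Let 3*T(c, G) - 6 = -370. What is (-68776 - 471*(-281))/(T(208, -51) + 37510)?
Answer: 190725/112166 ≈ 1.7004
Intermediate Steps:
T(c, G) = -364/3 (T(c, G) = 2 + (⅓)*(-370) = 2 - 370/3 = -364/3)
(-68776 - 471*(-281))/(T(208, -51) + 37510) = (-68776 - 471*(-281))/(-364/3 + 37510) = (-68776 + 132351)/(112166/3) = 63575*(3/112166) = 190725/112166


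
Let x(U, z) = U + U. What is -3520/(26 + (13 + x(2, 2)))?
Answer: -3520/43 ≈ -81.860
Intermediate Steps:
x(U, z) = 2*U
-3520/(26 + (13 + x(2, 2))) = -3520/(26 + (13 + 2*2)) = -3520/(26 + (13 + 4)) = -3520/(26 + 17) = -3520/43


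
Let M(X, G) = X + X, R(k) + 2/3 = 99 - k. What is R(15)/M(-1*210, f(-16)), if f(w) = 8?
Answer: -25/126 ≈ -0.19841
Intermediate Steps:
R(k) = 295/3 - k (R(k) = -⅔ + (99 - k) = 295/3 - k)
M(X, G) = 2*X
R(15)/M(-1*210, f(-16)) = (295/3 - 1*15)/((2*(-1*210))) = (295/3 - 15)/((2*(-210))) = (250/3)/(-420) = (250/3)*(-1/420) = -25/126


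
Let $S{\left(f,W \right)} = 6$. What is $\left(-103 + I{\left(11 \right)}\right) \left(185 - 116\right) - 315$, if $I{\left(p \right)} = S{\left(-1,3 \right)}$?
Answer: $-7008$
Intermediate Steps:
$I{\left(p \right)} = 6$
$\left(-103 + I{\left(11 \right)}\right) \left(185 - 116\right) - 315 = \left(-103 + 6\right) \left(185 - 116\right) - 315 = \left(-97\right) 69 - 315 = -6693 - 315 = -7008$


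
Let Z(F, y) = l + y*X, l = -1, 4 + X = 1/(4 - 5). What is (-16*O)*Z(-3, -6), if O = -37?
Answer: 17168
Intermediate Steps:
X = -5 (X = -4 + 1/(4 - 5) = -4 + 1/(-1) = -4 - 1 = -5)
Z(F, y) = -1 - 5*y (Z(F, y) = -1 + y*(-5) = -1 - 5*y)
(-16*O)*Z(-3, -6) = (-16*(-37))*(-1 - 5*(-6)) = 592*(-1 + 30) = 592*29 = 17168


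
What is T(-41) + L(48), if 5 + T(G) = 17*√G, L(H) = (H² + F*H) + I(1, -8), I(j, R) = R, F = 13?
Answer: 2915 + 17*I*√41 ≈ 2915.0 + 108.85*I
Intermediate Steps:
L(H) = -8 + H² + 13*H (L(H) = (H² + 13*H) - 8 = -8 + H² + 13*H)
T(G) = -5 + 17*√G
T(-41) + L(48) = (-5 + 17*√(-41)) + (-8 + 48² + 13*48) = (-5 + 17*(I*√41)) + (-8 + 2304 + 624) = (-5 + 17*I*√41) + 2920 = 2915 + 17*I*√41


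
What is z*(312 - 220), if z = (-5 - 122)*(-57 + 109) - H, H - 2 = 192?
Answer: -625416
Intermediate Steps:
H = 194 (H = 2 + 192 = 194)
z = -6798 (z = (-5 - 122)*(-57 + 109) - 1*194 = -127*52 - 194 = -6604 - 194 = -6798)
z*(312 - 220) = -6798*(312 - 220) = -6798*92 = -625416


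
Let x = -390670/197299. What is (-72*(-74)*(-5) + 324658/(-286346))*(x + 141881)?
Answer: -3681788989780993369/974065163 ≈ -3.7798e+9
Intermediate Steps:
x = -390670/197299 (x = -390670*1/197299 = -390670/197299 ≈ -1.9801)
(-72*(-74)*(-5) + 324658/(-286346))*(x + 141881) = (-72*(-74)*(-5) + 324658/(-286346))*(-390670/197299 + 141881) = (5328*(-5) + 324658*(-1/286346))*(27992588749/197299) = (-26640 - 162329/143173)*(27992588749/197299) = -3814291049/143173*27992588749/197299 = -3681788989780993369/974065163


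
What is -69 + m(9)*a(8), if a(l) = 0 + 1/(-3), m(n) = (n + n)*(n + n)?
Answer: -177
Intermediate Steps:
m(n) = 4*n**2 (m(n) = (2*n)*(2*n) = 4*n**2)
a(l) = -1/3 (a(l) = 0 - 1/3 = -1/3)
-69 + m(9)*a(8) = -69 + (4*9**2)*(-1/3) = -69 + (4*81)*(-1/3) = -69 + 324*(-1/3) = -69 - 108 = -177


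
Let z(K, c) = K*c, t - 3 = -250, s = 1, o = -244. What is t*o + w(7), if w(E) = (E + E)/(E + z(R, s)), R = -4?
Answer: 180818/3 ≈ 60273.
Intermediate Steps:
t = -247 (t = 3 - 250 = -247)
w(E) = 2*E/(-4 + E) (w(E) = (E + E)/(E - 4*1) = (2*E)/(E - 4) = (2*E)/(-4 + E) = 2*E/(-4 + E))
t*o + w(7) = -247*(-244) + 2*7/(-4 + 7) = 60268 + 2*7/3 = 60268 + 2*7*(1/3) = 60268 + 14/3 = 180818/3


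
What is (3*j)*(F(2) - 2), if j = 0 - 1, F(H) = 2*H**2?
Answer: -18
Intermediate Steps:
j = -1
(3*j)*(F(2) - 2) = (3*(-1))*(2*2**2 - 2) = -3*(2*4 - 2) = -3*(8 - 2) = -3*6 = -18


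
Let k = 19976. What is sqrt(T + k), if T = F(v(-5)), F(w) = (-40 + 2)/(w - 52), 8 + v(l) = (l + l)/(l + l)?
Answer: 3*sqrt(7726522)/59 ≈ 141.34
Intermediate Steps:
v(l) = -7 (v(l) = -8 + (l + l)/(l + l) = -8 + (2*l)/((2*l)) = -8 + (2*l)*(1/(2*l)) = -8 + 1 = -7)
F(w) = -38/(-52 + w)
T = 38/59 (T = -38/(-52 - 7) = -38/(-59) = -38*(-1/59) = 38/59 ≈ 0.64407)
sqrt(T + k) = sqrt(38/59 + 19976) = sqrt(1178622/59) = 3*sqrt(7726522)/59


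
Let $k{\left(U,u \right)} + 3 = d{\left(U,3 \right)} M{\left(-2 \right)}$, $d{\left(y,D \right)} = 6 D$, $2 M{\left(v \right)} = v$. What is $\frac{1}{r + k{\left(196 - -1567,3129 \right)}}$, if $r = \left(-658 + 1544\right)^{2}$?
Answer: $\frac{1}{784975} \approx 1.2739 \cdot 10^{-6}$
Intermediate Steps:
$M{\left(v \right)} = \frac{v}{2}$
$r = 784996$ ($r = 886^{2} = 784996$)
$k{\left(U,u \right)} = -21$ ($k{\left(U,u \right)} = -3 + 6 \cdot 3 \cdot \frac{1}{2} \left(-2\right) = -3 + 18 \left(-1\right) = -3 - 18 = -21$)
$\frac{1}{r + k{\left(196 - -1567,3129 \right)}} = \frac{1}{784996 - 21} = \frac{1}{784975}$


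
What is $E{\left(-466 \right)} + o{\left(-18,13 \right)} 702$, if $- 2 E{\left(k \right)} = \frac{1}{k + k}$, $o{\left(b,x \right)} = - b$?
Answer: $\frac{23553505}{1864} \approx 12636.0$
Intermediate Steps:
$E{\left(k \right)} = - \frac{1}{4 k}$ ($E{\left(k \right)} = - \frac{1}{2 \left(k + k\right)} = - \frac{1}{2 \cdot 2 k} = - \frac{\frac{1}{2} \frac{1}{k}}{2} = - \frac{1}{4 k}$)
$E{\left(-466 \right)} + o{\left(-18,13 \right)} 702 = - \frac{1}{4 \left(-466\right)} + \left(-1\right) \left(-18\right) 702 = \left(- \frac{1}{4}\right) \left(- \frac{1}{466}\right) + 18 \cdot 702 = \frac{1}{1864} + 12636 = \frac{23553505}{1864}$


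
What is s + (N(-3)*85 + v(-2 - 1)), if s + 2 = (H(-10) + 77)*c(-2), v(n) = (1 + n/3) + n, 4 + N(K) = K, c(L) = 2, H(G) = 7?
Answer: -432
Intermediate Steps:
N(K) = -4 + K
v(n) = 1 + 4*n/3 (v(n) = (1 + n*(1/3)) + n = (1 + n/3) + n = 1 + 4*n/3)
s = 166 (s = -2 + (7 + 77)*2 = -2 + 84*2 = -2 + 168 = 166)
s + (N(-3)*85 + v(-2 - 1)) = 166 + ((-4 - 3)*85 + (1 + 4*(-2 - 1)/3)) = 166 + (-7*85 + (1 + (4/3)*(-3))) = 166 + (-595 + (1 - 4)) = 166 + (-595 - 3) = 166 - 598 = -432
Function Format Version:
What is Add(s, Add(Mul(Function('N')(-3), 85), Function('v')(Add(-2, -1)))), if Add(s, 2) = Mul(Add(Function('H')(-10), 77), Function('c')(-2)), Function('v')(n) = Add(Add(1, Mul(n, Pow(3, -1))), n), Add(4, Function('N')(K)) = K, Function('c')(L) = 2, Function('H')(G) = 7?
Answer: -432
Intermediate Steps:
Function('N')(K) = Add(-4, K)
Function('v')(n) = Add(1, Mul(Rational(4, 3), n)) (Function('v')(n) = Add(Add(1, Mul(n, Rational(1, 3))), n) = Add(Add(1, Mul(Rational(1, 3), n)), n) = Add(1, Mul(Rational(4, 3), n)))
s = 166 (s = Add(-2, Mul(Add(7, 77), 2)) = Add(-2, Mul(84, 2)) = Add(-2, 168) = 166)
Add(s, Add(Mul(Function('N')(-3), 85), Function('v')(Add(-2, -1)))) = Add(166, Add(Mul(Add(-4, -3), 85), Add(1, Mul(Rational(4, 3), Add(-2, -1))))) = Add(166, Add(Mul(-7, 85), Add(1, Mul(Rational(4, 3), -3)))) = Add(166, Add(-595, Add(1, -4))) = Add(166, Add(-595, -3)) = Add(166, -598) = -432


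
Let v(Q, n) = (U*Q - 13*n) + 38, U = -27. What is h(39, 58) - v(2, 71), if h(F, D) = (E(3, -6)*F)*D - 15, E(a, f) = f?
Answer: -12648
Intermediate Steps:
h(F, D) = -15 - 6*D*F (h(F, D) = (-6*F)*D - 15 = -6*D*F - 15 = -15 - 6*D*F)
v(Q, n) = 38 - 27*Q - 13*n (v(Q, n) = (-27*Q - 13*n) + 38 = 38 - 27*Q - 13*n)
h(39, 58) - v(2, 71) = (-15 - 6*58*39) - (38 - 27*2 - 13*71) = (-15 - 13572) - (38 - 54 - 923) = -13587 - 1*(-939) = -13587 + 939 = -12648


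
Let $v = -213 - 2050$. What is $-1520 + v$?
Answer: $-3783$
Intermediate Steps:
$v = -2263$ ($v = -213 - 2050 = -2263$)
$-1520 + v = -1520 - 2263 = -3783$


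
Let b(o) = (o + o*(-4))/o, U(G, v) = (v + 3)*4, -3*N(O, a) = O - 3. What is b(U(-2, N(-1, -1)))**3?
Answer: -27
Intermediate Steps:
N(O, a) = 1 - O/3 (N(O, a) = -(O - 3)/3 = -(-3 + O)/3 = 1 - O/3)
U(G, v) = 12 + 4*v (U(G, v) = (3 + v)*4 = 12 + 4*v)
b(o) = -3 (b(o) = (o - 4*o)/o = (-3*o)/o = -3)
b(U(-2, N(-1, -1)))**3 = (-3)**3 = -27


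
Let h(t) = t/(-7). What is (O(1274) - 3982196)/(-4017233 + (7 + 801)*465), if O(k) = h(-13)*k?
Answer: 3979830/3641513 ≈ 1.0929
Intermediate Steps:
h(t) = -t/7 (h(t) = t*(-1/7) = -t/7)
O(k) = 13*k/7 (O(k) = (-1/7*(-13))*k = 13*k/7)
(O(1274) - 3982196)/(-4017233 + (7 + 801)*465) = ((13/7)*1274 - 3982196)/(-4017233 + (7 + 801)*465) = (2366 - 3982196)/(-4017233 + 808*465) = -3979830/(-4017233 + 375720) = -3979830/(-3641513) = -3979830*(-1/3641513) = 3979830/3641513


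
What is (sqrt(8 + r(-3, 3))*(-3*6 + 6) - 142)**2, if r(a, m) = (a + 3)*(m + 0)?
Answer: 21316 + 6816*sqrt(2) ≈ 30955.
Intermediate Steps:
r(a, m) = m*(3 + a) (r(a, m) = (3 + a)*m = m*(3 + a))
(sqrt(8 + r(-3, 3))*(-3*6 + 6) - 142)**2 = (sqrt(8 + 3*(3 - 3))*(-3*6 + 6) - 142)**2 = (sqrt(8 + 3*0)*(-18 + 6) - 142)**2 = (sqrt(8 + 0)*(-12) - 142)**2 = (sqrt(8)*(-12) - 142)**2 = ((2*sqrt(2))*(-12) - 142)**2 = (-24*sqrt(2) - 142)**2 = (-142 - 24*sqrt(2))**2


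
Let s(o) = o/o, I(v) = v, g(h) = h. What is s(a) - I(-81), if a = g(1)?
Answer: 82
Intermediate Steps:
a = 1
s(o) = 1
s(a) - I(-81) = 1 - 1*(-81) = 1 + 81 = 82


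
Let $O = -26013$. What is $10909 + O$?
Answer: $-15104$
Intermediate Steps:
$10909 + O = 10909 - 26013 = -15104$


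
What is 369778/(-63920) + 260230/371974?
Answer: -30228475043/5944144520 ≈ -5.0854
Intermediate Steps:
369778/(-63920) + 260230/371974 = 369778*(-1/63920) + 260230*(1/371974) = -184889/31960 + 130115/185987 = -30228475043/5944144520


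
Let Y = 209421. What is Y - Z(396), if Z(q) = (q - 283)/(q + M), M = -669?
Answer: 57172046/273 ≈ 2.0942e+5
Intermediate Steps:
Z(q) = (-283 + q)/(-669 + q) (Z(q) = (q - 283)/(q - 669) = (-283 + q)/(-669 + q))
Y - Z(396) = 209421 - (-283 + 396)/(-669 + 396) = 209421 - 113/(-273) = 209421 - (-1)*113/273 = 209421 - 1*(-113/273) = 209421 + 113/273 = 57172046/273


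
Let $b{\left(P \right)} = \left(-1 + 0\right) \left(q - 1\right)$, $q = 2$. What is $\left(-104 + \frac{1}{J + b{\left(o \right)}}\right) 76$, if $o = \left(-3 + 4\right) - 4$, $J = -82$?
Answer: $- \frac{656108}{83} \approx -7904.9$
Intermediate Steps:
$o = -3$ ($o = 1 - 4 = -3$)
$b{\left(P \right)} = -1$ ($b{\left(P \right)} = \left(-1 + 0\right) \left(2 - 1\right) = \left(-1\right) 1 = -1$)
$\left(-104 + \frac{1}{J + b{\left(o \right)}}\right) 76 = \left(-104 + \frac{1}{-82 - 1}\right) 76 = \left(-104 + \frac{1}{-83}\right) 76 = \left(-104 - \frac{1}{83}\right) 76 = \left(- \frac{8633}{83}\right) 76 = - \frac{656108}{83}$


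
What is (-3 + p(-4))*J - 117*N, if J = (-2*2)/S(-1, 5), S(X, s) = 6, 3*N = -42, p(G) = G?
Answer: 4928/3 ≈ 1642.7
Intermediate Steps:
N = -14 (N = (⅓)*(-42) = -14)
J = -⅔ (J = -2*2/6 = -4*⅙ = -⅔ ≈ -0.66667)
(-3 + p(-4))*J - 117*N = (-3 - 4)*(-⅔) - 117*(-14) = -7*(-⅔) + 1638 = 14/3 + 1638 = 4928/3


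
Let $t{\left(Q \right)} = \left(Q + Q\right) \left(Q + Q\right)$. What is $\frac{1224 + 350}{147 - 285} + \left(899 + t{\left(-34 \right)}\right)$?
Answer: $\frac{380300}{69} \approx 5511.6$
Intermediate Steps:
$t{\left(Q \right)} = 4 Q^{2}$ ($t{\left(Q \right)} = 2 Q 2 Q = 4 Q^{2}$)
$\frac{1224 + 350}{147 - 285} + \left(899 + t{\left(-34 \right)}\right) = \frac{1224 + 350}{147 - 285} + \left(899 + 4 \left(-34\right)^{2}\right) = \frac{1574}{-138} + \left(899 + 4 \cdot 1156\right) = 1574 \left(- \frac{1}{138}\right) + \left(899 + 4624\right) = - \frac{787}{69} + 5523 = \frac{380300}{69}$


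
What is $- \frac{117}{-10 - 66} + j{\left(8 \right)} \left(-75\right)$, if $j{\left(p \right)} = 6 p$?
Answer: $- \frac{273483}{76} \approx -3598.5$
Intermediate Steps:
$- \frac{117}{-10 - 66} + j{\left(8 \right)} \left(-75\right) = - \frac{117}{-10 - 66} + 6 \cdot 8 \left(-75\right) = - \frac{117}{-10 - 66} + 48 \left(-75\right) = - \frac{117}{-76} - 3600 = \left(-117\right) \left(- \frac{1}{76}\right) - 3600 = \frac{117}{76} - 3600 = - \frac{273483}{76}$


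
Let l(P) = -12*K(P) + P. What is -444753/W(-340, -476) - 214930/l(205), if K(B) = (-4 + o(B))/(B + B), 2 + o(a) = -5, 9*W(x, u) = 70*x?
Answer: -125737511899/143109400 ≈ -878.61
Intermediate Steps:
W(x, u) = 70*x/9 (W(x, u) = (70*x)/9 = 70*x/9)
o(a) = -7 (o(a) = -2 - 5 = -7)
K(B) = -11/(2*B) (K(B) = (-4 - 7)/(B + B) = -11*1/(2*B) = -11/(2*B))
l(P) = P + 66/P (l(P) = -(-66)/P + P = 66/P + P = P + 66/P)
-444753/W(-340, -476) - 214930/l(205) = -444753/((70/9)*(-340)) - 214930/(205 + 66/205) = -444753/(-23800/9) - 214930/(205 + 66*(1/205)) = -444753*(-9/23800) - 214930/(205 + 66/205) = 4002777/23800 - 214930/42091/205 = 4002777/23800 - 214930*205/42091 = 4002777/23800 - 44060650/42091 = -125737511899/143109400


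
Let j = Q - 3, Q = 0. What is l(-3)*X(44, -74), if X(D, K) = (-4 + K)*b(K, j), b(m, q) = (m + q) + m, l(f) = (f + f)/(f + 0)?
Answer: 23556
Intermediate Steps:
l(f) = 2 (l(f) = (2*f)/f = 2)
j = -3 (j = 0 - 3 = -3)
b(m, q) = q + 2*m
X(D, K) = (-4 + K)*(-3 + 2*K)
l(-3)*X(44, -74) = 2*((-4 - 74)*(-3 + 2*(-74))) = 2*(-78*(-3 - 148)) = 2*(-78*(-151)) = 2*11778 = 23556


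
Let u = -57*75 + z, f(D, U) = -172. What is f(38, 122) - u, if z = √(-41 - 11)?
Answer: 4103 - 2*I*√13 ≈ 4103.0 - 7.2111*I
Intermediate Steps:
z = 2*I*√13 (z = √(-52) = 2*I*√13 ≈ 7.2111*I)
u = -4275 + 2*I*√13 (u = -57*75 + 2*I*√13 = -4275 + 2*I*√13 ≈ -4275.0 + 7.2111*I)
f(38, 122) - u = -172 - (-4275 + 2*I*√13) = -172 + (4275 - 2*I*√13) = 4103 - 2*I*√13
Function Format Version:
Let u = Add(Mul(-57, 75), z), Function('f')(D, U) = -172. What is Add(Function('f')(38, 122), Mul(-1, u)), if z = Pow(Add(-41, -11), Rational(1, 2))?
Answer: Add(4103, Mul(-2, I, Pow(13, Rational(1, 2)))) ≈ Add(4103.0, Mul(-7.2111, I))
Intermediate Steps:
z = Mul(2, I, Pow(13, Rational(1, 2))) (z = Pow(-52, Rational(1, 2)) = Mul(2, I, Pow(13, Rational(1, 2))) ≈ Mul(7.2111, I))
u = Add(-4275, Mul(2, I, Pow(13, Rational(1, 2)))) (u = Add(Mul(-57, 75), Mul(2, I, Pow(13, Rational(1, 2)))) = Add(-4275, Mul(2, I, Pow(13, Rational(1, 2)))) ≈ Add(-4275.0, Mul(7.2111, I)))
Add(Function('f')(38, 122), Mul(-1, u)) = Add(-172, Mul(-1, Add(-4275, Mul(2, I, Pow(13, Rational(1, 2)))))) = Add(-172, Add(4275, Mul(-2, I, Pow(13, Rational(1, 2))))) = Add(4103, Mul(-2, I, Pow(13, Rational(1, 2))))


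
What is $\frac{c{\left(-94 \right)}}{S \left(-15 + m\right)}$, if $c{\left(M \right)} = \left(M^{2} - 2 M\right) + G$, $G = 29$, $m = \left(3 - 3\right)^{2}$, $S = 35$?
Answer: $- \frac{9053}{525} \approx -17.244$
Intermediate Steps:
$m = 0$ ($m = 0^{2} = 0$)
$c{\left(M \right)} = 29 + M^{2} - 2 M$ ($c{\left(M \right)} = \left(M^{2} - 2 M\right) + 29 = 29 + M^{2} - 2 M$)
$\frac{c{\left(-94 \right)}}{S \left(-15 + m\right)} = \frac{29 + \left(-94\right)^{2} - -188}{35 \left(-15 + 0\right)} = \frac{29 + 8836 + 188}{35 \left(-15\right)} = \frac{9053}{-525} = 9053 \left(- \frac{1}{525}\right) = - \frac{9053}{525}$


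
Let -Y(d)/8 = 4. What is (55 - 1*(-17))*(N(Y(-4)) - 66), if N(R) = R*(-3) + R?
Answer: -144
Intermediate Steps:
Y(d) = -32 (Y(d) = -8*4 = -32)
N(R) = -2*R (N(R) = -3*R + R = -2*R)
(55 - 1*(-17))*(N(Y(-4)) - 66) = (55 - 1*(-17))*(-2*(-32) - 66) = (55 + 17)*(64 - 66) = 72*(-2) = -144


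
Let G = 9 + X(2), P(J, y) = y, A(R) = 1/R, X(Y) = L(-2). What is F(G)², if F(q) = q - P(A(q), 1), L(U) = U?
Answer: 36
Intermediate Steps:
X(Y) = -2
G = 7 (G = 9 - 2 = 7)
F(q) = -1 + q (F(q) = q - 1*1 = q - 1 = -1 + q)
F(G)² = (-1 + 7)² = 6² = 36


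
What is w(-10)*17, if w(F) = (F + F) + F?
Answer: -510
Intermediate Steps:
w(F) = 3*F (w(F) = 2*F + F = 3*F)
w(-10)*17 = (3*(-10))*17 = -30*17 = -510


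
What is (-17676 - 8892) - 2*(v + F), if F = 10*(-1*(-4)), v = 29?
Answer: -26706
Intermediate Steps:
F = 40 (F = 10*4 = 40)
(-17676 - 8892) - 2*(v + F) = (-17676 - 8892) - 2*(29 + 40) = -26568 - 2*69 = -26568 - 138 = -26706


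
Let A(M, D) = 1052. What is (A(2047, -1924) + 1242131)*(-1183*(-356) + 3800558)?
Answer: 5248353130198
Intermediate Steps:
(A(2047, -1924) + 1242131)*(-1183*(-356) + 3800558) = (1052 + 1242131)*(-1183*(-356) + 3800558) = 1243183*(421148 + 3800558) = 1243183*4221706 = 5248353130198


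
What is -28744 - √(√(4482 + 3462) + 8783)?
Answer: -28744 - √(8783 + 2*√1986) ≈ -28838.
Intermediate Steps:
-28744 - √(√(4482 + 3462) + 8783) = -28744 - √(√7944 + 8783) = -28744 - √(2*√1986 + 8783) = -28744 - √(8783 + 2*√1986)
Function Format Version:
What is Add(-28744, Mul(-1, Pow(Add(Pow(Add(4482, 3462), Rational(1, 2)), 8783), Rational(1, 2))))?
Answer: Add(-28744, Mul(-1, Pow(Add(8783, Mul(2, Pow(1986, Rational(1, 2)))), Rational(1, 2)))) ≈ -28838.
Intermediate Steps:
Add(-28744, Mul(-1, Pow(Add(Pow(Add(4482, 3462), Rational(1, 2)), 8783), Rational(1, 2)))) = Add(-28744, Mul(-1, Pow(Add(Pow(7944, Rational(1, 2)), 8783), Rational(1, 2)))) = Add(-28744, Mul(-1, Pow(Add(Mul(2, Pow(1986, Rational(1, 2))), 8783), Rational(1, 2)))) = Add(-28744, Mul(-1, Pow(Add(8783, Mul(2, Pow(1986, Rational(1, 2)))), Rational(1, 2))))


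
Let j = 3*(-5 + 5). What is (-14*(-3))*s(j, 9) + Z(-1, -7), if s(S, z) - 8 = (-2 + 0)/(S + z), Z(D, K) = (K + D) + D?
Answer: 953/3 ≈ 317.67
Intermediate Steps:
Z(D, K) = K + 2*D (Z(D, K) = (D + K) + D = K + 2*D)
j = 0 (j = 3*0 = 0)
s(S, z) = 8 - 2/(S + z) (s(S, z) = 8 + (-2 + 0)/(S + z) = 8 - 2/(S + z))
(-14*(-3))*s(j, 9) + Z(-1, -7) = (-14*(-3))*(2*(-1 + 4*0 + 4*9)/(0 + 9)) + (-7 + 2*(-1)) = 42*(2*(-1 + 0 + 36)/9) + (-7 - 2) = 42*(2*(1/9)*35) - 9 = 42*(70/9) - 9 = 980/3 - 9 = 953/3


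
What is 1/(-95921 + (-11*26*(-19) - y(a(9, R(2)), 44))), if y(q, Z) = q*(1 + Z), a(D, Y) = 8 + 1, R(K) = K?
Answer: -1/90892 ≈ -1.1002e-5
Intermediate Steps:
a(D, Y) = 9
1/(-95921 + (-11*26*(-19) - y(a(9, R(2)), 44))) = 1/(-95921 + (-11*26*(-19) - 9*(1 + 44))) = 1/(-95921 + (-286*(-19) - 9*45)) = 1/(-95921 + (5434 - 1*405)) = 1/(-95921 + (5434 - 405)) = 1/(-95921 + 5029) = 1/(-90892) = -1/90892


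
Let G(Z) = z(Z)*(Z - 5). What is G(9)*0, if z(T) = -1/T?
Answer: 0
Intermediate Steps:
G(Z) = -(-5 + Z)/Z (G(Z) = (-1/Z)*(Z - 5) = (-1/Z)*(-5 + Z) = -(-5 + Z)/Z)
G(9)*0 = ((5 - 1*9)/9)*0 = ((5 - 9)/9)*0 = ((⅑)*(-4))*0 = -4/9*0 = 0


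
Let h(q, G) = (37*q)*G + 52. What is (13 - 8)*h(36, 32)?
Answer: 213380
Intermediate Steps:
h(q, G) = 52 + 37*G*q (h(q, G) = 37*G*q + 52 = 52 + 37*G*q)
(13 - 8)*h(36, 32) = (13 - 8)*(52 + 37*32*36) = 5*(52 + 42624) = 5*42676 = 213380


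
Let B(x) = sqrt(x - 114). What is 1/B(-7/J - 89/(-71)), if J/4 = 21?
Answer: -2*I*sqrt(20475903)/96131 ≈ -0.094143*I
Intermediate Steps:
J = 84 (J = 4*21 = 84)
B(x) = sqrt(-114 + x)
1/B(-7/J - 89/(-71)) = 1/(sqrt(-114 + (-7/84 - 89/(-71)))) = 1/(sqrt(-114 + (-7*1/84 - 89*(-1/71)))) = 1/(sqrt(-114 + (-1/12 + 89/71))) = 1/(sqrt(-114 + 997/852)) = 1/(sqrt(-96131/852)) = 1/(I*sqrt(20475903)/426) = -2*I*sqrt(20475903)/96131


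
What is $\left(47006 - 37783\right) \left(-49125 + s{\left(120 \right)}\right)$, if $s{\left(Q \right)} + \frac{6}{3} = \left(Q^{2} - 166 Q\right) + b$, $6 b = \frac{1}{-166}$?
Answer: $- \frac{501993253099}{996} \approx -5.0401 \cdot 10^{8}$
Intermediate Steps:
$b = - \frac{1}{996}$ ($b = \frac{1}{6 \left(-166\right)} = \frac{1}{6} \left(- \frac{1}{166}\right) = - \frac{1}{996} \approx -0.001004$)
$s{\left(Q \right)} = - \frac{1993}{996} + Q^{2} - 166 Q$ ($s{\left(Q \right)} = -2 - \left(\frac{1}{996} - Q^{2} + 166 Q\right) = - \frac{1993}{996} + Q^{2} - 166 Q$)
$\left(47006 - 37783\right) \left(-49125 + s{\left(120 \right)}\right) = \left(47006 - 37783\right) \left(-49125 - \left(\frac{19842313}{996} - 14400\right)\right) = 9223 \left(-49125 - \frac{5499913}{996}\right) = 9223 \left(- \frac{54428413}{996}\right) = - \frac{501993253099}{996}$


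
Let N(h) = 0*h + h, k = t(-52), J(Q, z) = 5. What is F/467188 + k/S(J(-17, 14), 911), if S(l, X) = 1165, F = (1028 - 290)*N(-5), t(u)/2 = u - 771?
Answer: -386645149/272137010 ≈ -1.4208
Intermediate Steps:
t(u) = -1542 + 2*u (t(u) = 2*(u - 771) = 2*(-771 + u) = -1542 + 2*u)
k = -1646 (k = -1542 + 2*(-52) = -1542 - 104 = -1646)
N(h) = h (N(h) = 0 + h = h)
F = -3690 (F = (1028 - 290)*(-5) = 738*(-5) = -3690)
F/467188 + k/S(J(-17, 14), 911) = -3690/467188 - 1646/1165 = -3690*1/467188 - 1646*1/1165 = -1845/233594 - 1646/1165 = -386645149/272137010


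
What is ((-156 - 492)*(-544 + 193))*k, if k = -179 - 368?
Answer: -124414056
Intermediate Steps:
k = -547
((-156 - 492)*(-544 + 193))*k = ((-156 - 492)*(-544 + 193))*(-547) = -648*(-351)*(-547) = 227448*(-547) = -124414056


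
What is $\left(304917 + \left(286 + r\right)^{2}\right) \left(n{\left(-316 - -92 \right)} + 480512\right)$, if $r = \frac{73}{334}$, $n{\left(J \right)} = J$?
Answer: $\frac{5181599967042792}{27889} \approx 1.8579 \cdot 10^{11}$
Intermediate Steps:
$r = \frac{73}{334}$ ($r = 73 \cdot \frac{1}{334} = \frac{73}{334} \approx 0.21856$)
$\left(304917 + \left(286 + r\right)^{2}\right) \left(n{\left(-316 - -92 \right)} + 480512\right) = \left(304917 + \left(286 + \frac{73}{334}\right)^{2}\right) \left(\left(-316 - -92\right) + 480512\right) = \left(304917 + \left(\frac{95597}{334}\right)^{2}\right) \left(\left(-316 + 92\right) + 480512\right) = \left(304917 + \frac{9138786409}{111556}\right) \left(-224 + 480512\right) = \frac{43154107261}{111556} \cdot 480288 = \frac{5181599967042792}{27889}$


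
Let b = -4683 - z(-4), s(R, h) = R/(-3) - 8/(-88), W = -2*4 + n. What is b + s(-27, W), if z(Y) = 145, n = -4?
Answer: -53008/11 ≈ -4818.9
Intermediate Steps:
W = -12 (W = -2*4 - 4 = -8 - 4 = -12)
s(R, h) = 1/11 - R/3 (s(R, h) = R*(-⅓) - 8*(-1/88) = -R/3 + 1/11 = 1/11 - R/3)
b = -4828 (b = -4683 - 1*145 = -4683 - 145 = -4828)
b + s(-27, W) = -4828 + (1/11 - ⅓*(-27)) = -4828 + (1/11 + 9) = -4828 + 100/11 = -53008/11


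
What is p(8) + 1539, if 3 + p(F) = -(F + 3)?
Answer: 1525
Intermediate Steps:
p(F) = -6 - F (p(F) = -3 - (F + 3) = -3 - (3 + F) = -3 + (-3 - F) = -6 - F)
p(8) + 1539 = (-6 - 1*8) + 1539 = (-6 - 8) + 1539 = -14 + 1539 = 1525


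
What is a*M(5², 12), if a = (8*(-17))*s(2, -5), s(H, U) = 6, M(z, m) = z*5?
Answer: -102000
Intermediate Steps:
M(z, m) = 5*z
a = -816 (a = (8*(-17))*6 = -136*6 = -816)
a*M(5², 12) = -4080*5² = -4080*25 = -816*125 = -102000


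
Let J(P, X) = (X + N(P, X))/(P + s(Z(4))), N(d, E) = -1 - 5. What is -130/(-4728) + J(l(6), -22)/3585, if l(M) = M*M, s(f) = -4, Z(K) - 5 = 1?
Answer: 153971/5649960 ≈ 0.027252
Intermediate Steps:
Z(K) = 6 (Z(K) = 5 + 1 = 6)
N(d, E) = -6
l(M) = M**2
J(P, X) = (-6 + X)/(-4 + P) (J(P, X) = (X - 6)/(P - 4) = (-6 + X)/(-4 + P))
-130/(-4728) + J(l(6), -22)/3585 = -130/(-4728) + ((-6 - 22)/(-4 + 6**2))/3585 = -130*(-1/4728) + (-28/(-4 + 36))*(1/3585) = 65/2364 + (-28/32)*(1/3585) = 65/2364 + ((1/32)*(-28))*(1/3585) = 65/2364 - 7/8*1/3585 = 65/2364 - 7/28680 = 153971/5649960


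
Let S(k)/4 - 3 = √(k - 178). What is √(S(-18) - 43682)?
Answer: √(-43670 + 56*I) ≈ 0.134 + 208.97*I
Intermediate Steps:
S(k) = 12 + 4*√(-178 + k) (S(k) = 12 + 4*√(k - 178) = 12 + 4*√(-178 + k))
√(S(-18) - 43682) = √((12 + 4*√(-178 - 18)) - 43682) = √((12 + 4*√(-196)) - 43682) = √((12 + 4*(14*I)) - 43682) = √((12 + 56*I) - 43682) = √(-43670 + 56*I)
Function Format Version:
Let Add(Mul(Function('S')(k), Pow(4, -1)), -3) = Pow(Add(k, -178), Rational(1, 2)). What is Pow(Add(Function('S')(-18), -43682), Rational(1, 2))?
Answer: Pow(Add(-43670, Mul(56, I)), Rational(1, 2)) ≈ Add(0.134, Mul(208.97, I))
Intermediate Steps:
Function('S')(k) = Add(12, Mul(4, Pow(Add(-178, k), Rational(1, 2)))) (Function('S')(k) = Add(12, Mul(4, Pow(Add(k, -178), Rational(1, 2)))) = Add(12, Mul(4, Pow(Add(-178, k), Rational(1, 2)))))
Pow(Add(Function('S')(-18), -43682), Rational(1, 2)) = Pow(Add(Add(12, Mul(4, Pow(Add(-178, -18), Rational(1, 2)))), -43682), Rational(1, 2)) = Pow(Add(Add(12, Mul(4, Pow(-196, Rational(1, 2)))), -43682), Rational(1, 2)) = Pow(Add(Add(12, Mul(4, Mul(14, I))), -43682), Rational(1, 2)) = Pow(Add(Add(12, Mul(56, I)), -43682), Rational(1, 2)) = Pow(Add(-43670, Mul(56, I)), Rational(1, 2))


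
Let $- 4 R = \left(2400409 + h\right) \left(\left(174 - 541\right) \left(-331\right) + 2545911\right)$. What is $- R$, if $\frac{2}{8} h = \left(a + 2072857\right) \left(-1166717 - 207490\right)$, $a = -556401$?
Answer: $-5558633471176675673$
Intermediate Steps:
$h = -8335697801568$ ($h = 4 \left(-556401 + 2072857\right) \left(-1166717 - 207490\right) = 4 \cdot 1516456 \left(-1374207\right) = 4 \left(-2083924450392\right) = -8335697801568$)
$R = 5558633471176675673$ ($R = - \frac{\left(2400409 - 8335697801568\right) \left(\left(174 - 541\right) \left(-331\right) + 2545911\right)}{4} = - \frac{\left(-8335695401159\right) \left(\left(-367\right) \left(-331\right) + 2545911\right)}{4} = - \frac{\left(-8335695401159\right) \left(121477 + 2545911\right)}{4} = - \frac{\left(-8335695401159\right) 2667388}{4} = \left(- \frac{1}{4}\right) \left(-22234533884706702692\right) = 5558633471176675673$)
$- R = \left(-1\right) 5558633471176675673 = -5558633471176675673$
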